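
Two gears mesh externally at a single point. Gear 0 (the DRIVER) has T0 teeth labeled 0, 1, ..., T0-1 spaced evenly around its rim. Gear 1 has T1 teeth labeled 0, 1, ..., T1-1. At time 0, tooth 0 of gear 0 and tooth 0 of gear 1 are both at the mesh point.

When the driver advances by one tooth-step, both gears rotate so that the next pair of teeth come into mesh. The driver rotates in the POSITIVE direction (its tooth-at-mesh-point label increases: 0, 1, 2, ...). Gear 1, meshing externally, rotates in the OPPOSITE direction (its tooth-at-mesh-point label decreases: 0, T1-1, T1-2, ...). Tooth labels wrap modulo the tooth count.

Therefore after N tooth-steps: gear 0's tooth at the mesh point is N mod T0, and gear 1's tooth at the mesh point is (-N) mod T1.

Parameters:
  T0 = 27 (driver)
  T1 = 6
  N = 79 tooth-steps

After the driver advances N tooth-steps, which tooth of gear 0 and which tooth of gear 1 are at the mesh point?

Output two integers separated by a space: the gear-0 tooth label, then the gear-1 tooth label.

Gear 0 (driver, T0=27): tooth at mesh = N mod T0
  79 = 2 * 27 + 25, so 79 mod 27 = 25
  gear 0 tooth = 25
Gear 1 (driven, T1=6): tooth at mesh = (-N) mod T1
  79 = 13 * 6 + 1, so 79 mod 6 = 1
  (-79) mod 6 = (-1) mod 6 = 6 - 1 = 5
Mesh after 79 steps: gear-0 tooth 25 meets gear-1 tooth 5

Answer: 25 5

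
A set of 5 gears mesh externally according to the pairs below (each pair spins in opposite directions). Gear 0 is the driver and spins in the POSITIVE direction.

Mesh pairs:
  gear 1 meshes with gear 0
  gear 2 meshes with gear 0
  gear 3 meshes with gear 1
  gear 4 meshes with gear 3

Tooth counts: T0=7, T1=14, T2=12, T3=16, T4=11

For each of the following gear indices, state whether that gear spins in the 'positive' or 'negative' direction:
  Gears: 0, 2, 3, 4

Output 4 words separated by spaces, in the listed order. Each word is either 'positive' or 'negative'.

Gear 0 (driver): positive (depth 0)
  gear 1: meshes with gear 0 -> depth 1 -> negative (opposite of gear 0)
  gear 2: meshes with gear 0 -> depth 1 -> negative (opposite of gear 0)
  gear 3: meshes with gear 1 -> depth 2 -> positive (opposite of gear 1)
  gear 4: meshes with gear 3 -> depth 3 -> negative (opposite of gear 3)
Queried indices 0, 2, 3, 4 -> positive, negative, positive, negative

Answer: positive negative positive negative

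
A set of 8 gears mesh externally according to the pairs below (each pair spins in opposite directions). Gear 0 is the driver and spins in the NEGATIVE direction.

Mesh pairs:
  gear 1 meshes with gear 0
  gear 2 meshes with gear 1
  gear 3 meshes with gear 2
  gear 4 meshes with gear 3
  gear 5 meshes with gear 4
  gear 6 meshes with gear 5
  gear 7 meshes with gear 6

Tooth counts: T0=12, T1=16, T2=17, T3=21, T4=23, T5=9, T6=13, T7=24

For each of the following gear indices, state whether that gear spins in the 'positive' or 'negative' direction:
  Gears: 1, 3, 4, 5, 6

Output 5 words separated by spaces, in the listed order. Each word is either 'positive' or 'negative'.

Answer: positive positive negative positive negative

Derivation:
Gear 0 (driver): negative (depth 0)
  gear 1: meshes with gear 0 -> depth 1 -> positive (opposite of gear 0)
  gear 2: meshes with gear 1 -> depth 2 -> negative (opposite of gear 1)
  gear 3: meshes with gear 2 -> depth 3 -> positive (opposite of gear 2)
  gear 4: meshes with gear 3 -> depth 4 -> negative (opposite of gear 3)
  gear 5: meshes with gear 4 -> depth 5 -> positive (opposite of gear 4)
  gear 6: meshes with gear 5 -> depth 6 -> negative (opposite of gear 5)
  gear 7: meshes with gear 6 -> depth 7 -> positive (opposite of gear 6)
Queried indices 1, 3, 4, 5, 6 -> positive, positive, negative, positive, negative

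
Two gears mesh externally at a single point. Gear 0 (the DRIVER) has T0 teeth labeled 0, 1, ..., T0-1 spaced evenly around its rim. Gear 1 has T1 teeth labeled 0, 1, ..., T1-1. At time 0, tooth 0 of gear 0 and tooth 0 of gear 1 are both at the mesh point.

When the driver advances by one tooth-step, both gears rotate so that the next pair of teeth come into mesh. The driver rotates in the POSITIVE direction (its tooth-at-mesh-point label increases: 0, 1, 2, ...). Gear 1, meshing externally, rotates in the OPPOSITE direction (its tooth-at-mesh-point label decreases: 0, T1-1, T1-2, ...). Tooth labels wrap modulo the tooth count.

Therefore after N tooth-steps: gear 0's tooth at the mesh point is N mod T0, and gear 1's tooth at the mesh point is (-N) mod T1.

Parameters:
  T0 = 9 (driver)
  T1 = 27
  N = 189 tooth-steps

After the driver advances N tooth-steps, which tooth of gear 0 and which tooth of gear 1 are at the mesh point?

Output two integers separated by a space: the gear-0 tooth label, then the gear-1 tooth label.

Answer: 0 0

Derivation:
Gear 0 (driver, T0=9): tooth at mesh = N mod T0
  189 = 21 * 9 + 0, so 189 mod 9 = 0
  gear 0 tooth = 0
Gear 1 (driven, T1=27): tooth at mesh = (-N) mod T1
  189 = 7 * 27 + 0, so 189 mod 27 = 0
  (-189) mod 27 = 0
Mesh after 189 steps: gear-0 tooth 0 meets gear-1 tooth 0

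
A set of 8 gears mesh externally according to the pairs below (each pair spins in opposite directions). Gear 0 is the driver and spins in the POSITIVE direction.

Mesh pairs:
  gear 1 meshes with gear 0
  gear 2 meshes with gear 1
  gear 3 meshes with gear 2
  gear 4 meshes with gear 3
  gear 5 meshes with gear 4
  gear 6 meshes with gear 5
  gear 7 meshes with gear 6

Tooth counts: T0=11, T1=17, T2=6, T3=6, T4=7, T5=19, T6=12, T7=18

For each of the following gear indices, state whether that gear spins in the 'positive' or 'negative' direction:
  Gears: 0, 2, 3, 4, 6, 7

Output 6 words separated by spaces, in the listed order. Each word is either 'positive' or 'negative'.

Answer: positive positive negative positive positive negative

Derivation:
Gear 0 (driver): positive (depth 0)
  gear 1: meshes with gear 0 -> depth 1 -> negative (opposite of gear 0)
  gear 2: meshes with gear 1 -> depth 2 -> positive (opposite of gear 1)
  gear 3: meshes with gear 2 -> depth 3 -> negative (opposite of gear 2)
  gear 4: meshes with gear 3 -> depth 4 -> positive (opposite of gear 3)
  gear 5: meshes with gear 4 -> depth 5 -> negative (opposite of gear 4)
  gear 6: meshes with gear 5 -> depth 6 -> positive (opposite of gear 5)
  gear 7: meshes with gear 6 -> depth 7 -> negative (opposite of gear 6)
Queried indices 0, 2, 3, 4, 6, 7 -> positive, positive, negative, positive, positive, negative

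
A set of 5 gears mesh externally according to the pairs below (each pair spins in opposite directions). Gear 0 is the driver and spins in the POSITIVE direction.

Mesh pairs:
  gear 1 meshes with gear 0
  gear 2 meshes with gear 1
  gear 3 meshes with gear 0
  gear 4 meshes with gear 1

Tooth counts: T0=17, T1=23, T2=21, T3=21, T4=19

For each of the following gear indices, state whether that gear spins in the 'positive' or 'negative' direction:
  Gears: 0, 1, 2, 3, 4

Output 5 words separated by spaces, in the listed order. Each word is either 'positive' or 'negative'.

Answer: positive negative positive negative positive

Derivation:
Gear 0 (driver): positive (depth 0)
  gear 1: meshes with gear 0 -> depth 1 -> negative (opposite of gear 0)
  gear 2: meshes with gear 1 -> depth 2 -> positive (opposite of gear 1)
  gear 3: meshes with gear 0 -> depth 1 -> negative (opposite of gear 0)
  gear 4: meshes with gear 1 -> depth 2 -> positive (opposite of gear 1)
Queried indices 0, 1, 2, 3, 4 -> positive, negative, positive, negative, positive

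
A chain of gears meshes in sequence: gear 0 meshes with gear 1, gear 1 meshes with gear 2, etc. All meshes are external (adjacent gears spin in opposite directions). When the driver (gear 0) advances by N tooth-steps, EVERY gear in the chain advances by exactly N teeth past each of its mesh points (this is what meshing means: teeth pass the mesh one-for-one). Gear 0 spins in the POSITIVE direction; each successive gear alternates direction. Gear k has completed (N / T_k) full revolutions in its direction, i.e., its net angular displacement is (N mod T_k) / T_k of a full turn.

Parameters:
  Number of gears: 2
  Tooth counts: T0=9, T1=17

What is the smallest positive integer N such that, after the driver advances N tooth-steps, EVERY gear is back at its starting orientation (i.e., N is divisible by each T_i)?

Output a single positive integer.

Gear k returns to start when N is a multiple of T_k.
All gears at start simultaneously when N is a common multiple of [9, 17]; the smallest such N is lcm(9, 17).
Start: lcm = T0 = 9
Fold in T1=17: gcd(9, 17) = 1; lcm(9, 17) = 9 * 17 / 1 = 153 / 1 = 153
Full cycle length = 153

Answer: 153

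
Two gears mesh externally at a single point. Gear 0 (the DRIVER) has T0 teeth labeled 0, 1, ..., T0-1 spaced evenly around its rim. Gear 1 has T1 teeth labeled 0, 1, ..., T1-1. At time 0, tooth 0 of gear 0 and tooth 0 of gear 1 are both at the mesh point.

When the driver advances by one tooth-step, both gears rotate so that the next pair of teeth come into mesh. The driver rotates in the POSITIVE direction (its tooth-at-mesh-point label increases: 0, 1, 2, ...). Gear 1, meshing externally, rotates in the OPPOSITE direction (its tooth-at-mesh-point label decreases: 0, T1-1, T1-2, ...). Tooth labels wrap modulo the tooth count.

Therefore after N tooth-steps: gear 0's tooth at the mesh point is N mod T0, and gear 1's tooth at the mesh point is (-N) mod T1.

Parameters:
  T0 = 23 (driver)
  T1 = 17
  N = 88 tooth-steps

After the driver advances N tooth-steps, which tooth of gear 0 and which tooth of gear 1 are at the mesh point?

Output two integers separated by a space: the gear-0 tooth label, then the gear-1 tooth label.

Gear 0 (driver, T0=23): tooth at mesh = N mod T0
  88 = 3 * 23 + 19, so 88 mod 23 = 19
  gear 0 tooth = 19
Gear 1 (driven, T1=17): tooth at mesh = (-N) mod T1
  88 = 5 * 17 + 3, so 88 mod 17 = 3
  (-88) mod 17 = (-3) mod 17 = 17 - 3 = 14
Mesh after 88 steps: gear-0 tooth 19 meets gear-1 tooth 14

Answer: 19 14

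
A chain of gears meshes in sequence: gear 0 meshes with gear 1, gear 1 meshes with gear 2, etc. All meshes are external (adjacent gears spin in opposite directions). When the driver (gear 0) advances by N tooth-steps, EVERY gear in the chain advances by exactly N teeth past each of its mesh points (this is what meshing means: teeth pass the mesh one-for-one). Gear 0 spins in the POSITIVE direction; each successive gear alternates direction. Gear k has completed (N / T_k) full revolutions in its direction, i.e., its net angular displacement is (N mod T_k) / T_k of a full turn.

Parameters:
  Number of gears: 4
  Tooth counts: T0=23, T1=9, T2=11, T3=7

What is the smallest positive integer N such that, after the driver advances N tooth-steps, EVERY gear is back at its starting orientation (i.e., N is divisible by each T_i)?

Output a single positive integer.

Answer: 15939

Derivation:
Gear k returns to start when N is a multiple of T_k.
All gears at start simultaneously when N is a common multiple of [23, 9, 11, 7]; the smallest such N is lcm(23, 9, 11, 7).
Start: lcm = T0 = 23
Fold in T1=9: gcd(23, 9) = 1; lcm(23, 9) = 23 * 9 / 1 = 207 / 1 = 207
Fold in T2=11: gcd(207, 11) = 1; lcm(207, 11) = 207 * 11 / 1 = 2277 / 1 = 2277
Fold in T3=7: gcd(2277, 7) = 1; lcm(2277, 7) = 2277 * 7 / 1 = 15939 / 1 = 15939
Full cycle length = 15939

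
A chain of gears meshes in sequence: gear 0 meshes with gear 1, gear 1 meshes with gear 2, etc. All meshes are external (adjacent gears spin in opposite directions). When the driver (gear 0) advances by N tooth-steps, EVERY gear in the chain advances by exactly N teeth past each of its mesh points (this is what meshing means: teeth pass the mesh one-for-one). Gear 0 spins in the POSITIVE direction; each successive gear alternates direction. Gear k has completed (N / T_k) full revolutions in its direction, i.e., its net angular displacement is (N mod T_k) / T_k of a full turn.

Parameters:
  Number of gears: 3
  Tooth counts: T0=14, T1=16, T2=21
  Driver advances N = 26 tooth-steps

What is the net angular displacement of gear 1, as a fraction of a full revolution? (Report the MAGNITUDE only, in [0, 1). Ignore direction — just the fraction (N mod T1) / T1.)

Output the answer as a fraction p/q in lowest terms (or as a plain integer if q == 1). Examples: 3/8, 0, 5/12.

Answer: 5/8

Derivation:
Chain of 3 gears, tooth counts: [14, 16, 21]
  gear 0: T0=14, direction=positive, advance = 26 mod 14 = 12 teeth = 12/14 turn
  gear 1: T1=16, direction=negative, advance = 26 mod 16 = 10 teeth = 10/16 turn
  gear 2: T2=21, direction=positive, advance = 26 mod 21 = 5 teeth = 5/21 turn
Gear 1: 26 mod 16 = 10
Fraction = 10 / 16 = 5/8 (gcd(10,16)=2) = 5/8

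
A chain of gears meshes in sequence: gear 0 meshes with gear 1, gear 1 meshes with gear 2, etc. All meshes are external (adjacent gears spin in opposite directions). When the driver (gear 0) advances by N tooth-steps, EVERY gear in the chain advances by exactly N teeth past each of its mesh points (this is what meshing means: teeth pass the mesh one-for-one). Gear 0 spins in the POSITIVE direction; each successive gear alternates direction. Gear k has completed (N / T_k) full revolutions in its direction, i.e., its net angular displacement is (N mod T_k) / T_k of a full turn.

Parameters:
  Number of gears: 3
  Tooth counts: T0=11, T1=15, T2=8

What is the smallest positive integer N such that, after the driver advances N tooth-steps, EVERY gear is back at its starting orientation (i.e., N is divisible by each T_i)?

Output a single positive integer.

Gear k returns to start when N is a multiple of T_k.
All gears at start simultaneously when N is a common multiple of [11, 15, 8]; the smallest such N is lcm(11, 15, 8).
Start: lcm = T0 = 11
Fold in T1=15: gcd(11, 15) = 1; lcm(11, 15) = 11 * 15 / 1 = 165 / 1 = 165
Fold in T2=8: gcd(165, 8) = 1; lcm(165, 8) = 165 * 8 / 1 = 1320 / 1 = 1320
Full cycle length = 1320

Answer: 1320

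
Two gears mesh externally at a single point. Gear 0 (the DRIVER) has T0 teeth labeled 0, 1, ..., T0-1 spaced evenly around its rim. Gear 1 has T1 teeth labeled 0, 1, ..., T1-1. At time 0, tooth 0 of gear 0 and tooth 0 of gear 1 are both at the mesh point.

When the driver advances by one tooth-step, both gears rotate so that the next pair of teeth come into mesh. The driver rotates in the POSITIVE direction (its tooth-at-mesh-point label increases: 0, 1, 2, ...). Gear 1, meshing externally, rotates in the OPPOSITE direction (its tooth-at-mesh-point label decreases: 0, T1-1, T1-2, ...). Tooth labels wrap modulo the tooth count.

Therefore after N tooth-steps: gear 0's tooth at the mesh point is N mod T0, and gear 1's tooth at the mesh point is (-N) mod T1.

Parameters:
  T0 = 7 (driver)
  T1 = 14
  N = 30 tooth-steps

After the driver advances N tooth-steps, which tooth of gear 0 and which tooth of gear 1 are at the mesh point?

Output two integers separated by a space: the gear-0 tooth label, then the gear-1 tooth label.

Answer: 2 12

Derivation:
Gear 0 (driver, T0=7): tooth at mesh = N mod T0
  30 = 4 * 7 + 2, so 30 mod 7 = 2
  gear 0 tooth = 2
Gear 1 (driven, T1=14): tooth at mesh = (-N) mod T1
  30 = 2 * 14 + 2, so 30 mod 14 = 2
  (-30) mod 14 = (-2) mod 14 = 14 - 2 = 12
Mesh after 30 steps: gear-0 tooth 2 meets gear-1 tooth 12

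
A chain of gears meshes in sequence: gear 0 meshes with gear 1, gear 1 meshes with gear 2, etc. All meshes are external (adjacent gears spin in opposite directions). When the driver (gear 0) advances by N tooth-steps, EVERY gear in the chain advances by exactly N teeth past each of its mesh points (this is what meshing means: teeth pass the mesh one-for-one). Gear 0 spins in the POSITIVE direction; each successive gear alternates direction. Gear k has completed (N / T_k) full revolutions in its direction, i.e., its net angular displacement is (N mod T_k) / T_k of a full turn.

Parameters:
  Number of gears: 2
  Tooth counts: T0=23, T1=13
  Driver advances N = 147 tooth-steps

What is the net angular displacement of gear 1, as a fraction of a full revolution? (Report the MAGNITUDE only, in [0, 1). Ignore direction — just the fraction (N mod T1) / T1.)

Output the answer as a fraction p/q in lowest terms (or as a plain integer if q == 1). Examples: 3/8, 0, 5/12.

Chain of 2 gears, tooth counts: [23, 13]
  gear 0: T0=23, direction=positive, advance = 147 mod 23 = 9 teeth = 9/23 turn
  gear 1: T1=13, direction=negative, advance = 147 mod 13 = 4 teeth = 4/13 turn
Gear 1: 147 mod 13 = 4
Fraction = 4 / 13 = 4/13 (gcd(4,13)=1) = 4/13

Answer: 4/13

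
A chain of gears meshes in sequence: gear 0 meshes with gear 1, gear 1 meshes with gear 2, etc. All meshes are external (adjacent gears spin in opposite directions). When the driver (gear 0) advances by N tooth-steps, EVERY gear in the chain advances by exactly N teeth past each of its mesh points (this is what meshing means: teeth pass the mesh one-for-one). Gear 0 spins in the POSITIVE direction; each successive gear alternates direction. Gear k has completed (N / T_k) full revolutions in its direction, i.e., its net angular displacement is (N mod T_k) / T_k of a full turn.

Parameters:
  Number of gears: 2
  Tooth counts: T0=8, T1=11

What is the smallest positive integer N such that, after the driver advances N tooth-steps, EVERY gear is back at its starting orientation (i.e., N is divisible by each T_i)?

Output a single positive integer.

Answer: 88

Derivation:
Gear k returns to start when N is a multiple of T_k.
All gears at start simultaneously when N is a common multiple of [8, 11]; the smallest such N is lcm(8, 11).
Start: lcm = T0 = 8
Fold in T1=11: gcd(8, 11) = 1; lcm(8, 11) = 8 * 11 / 1 = 88 / 1 = 88
Full cycle length = 88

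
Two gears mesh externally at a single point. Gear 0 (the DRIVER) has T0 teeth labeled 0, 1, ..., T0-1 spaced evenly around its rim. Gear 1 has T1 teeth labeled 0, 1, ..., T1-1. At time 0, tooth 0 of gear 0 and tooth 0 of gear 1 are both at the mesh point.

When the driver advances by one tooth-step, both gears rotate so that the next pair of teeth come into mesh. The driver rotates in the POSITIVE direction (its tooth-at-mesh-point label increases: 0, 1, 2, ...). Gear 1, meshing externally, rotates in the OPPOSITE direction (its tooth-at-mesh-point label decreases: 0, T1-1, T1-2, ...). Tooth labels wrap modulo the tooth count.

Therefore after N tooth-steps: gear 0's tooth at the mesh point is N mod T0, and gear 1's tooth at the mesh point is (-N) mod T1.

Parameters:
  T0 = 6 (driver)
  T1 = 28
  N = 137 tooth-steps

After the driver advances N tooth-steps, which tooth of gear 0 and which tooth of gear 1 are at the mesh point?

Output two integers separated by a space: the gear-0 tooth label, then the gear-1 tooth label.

Answer: 5 3

Derivation:
Gear 0 (driver, T0=6): tooth at mesh = N mod T0
  137 = 22 * 6 + 5, so 137 mod 6 = 5
  gear 0 tooth = 5
Gear 1 (driven, T1=28): tooth at mesh = (-N) mod T1
  137 = 4 * 28 + 25, so 137 mod 28 = 25
  (-137) mod 28 = (-25) mod 28 = 28 - 25 = 3
Mesh after 137 steps: gear-0 tooth 5 meets gear-1 tooth 3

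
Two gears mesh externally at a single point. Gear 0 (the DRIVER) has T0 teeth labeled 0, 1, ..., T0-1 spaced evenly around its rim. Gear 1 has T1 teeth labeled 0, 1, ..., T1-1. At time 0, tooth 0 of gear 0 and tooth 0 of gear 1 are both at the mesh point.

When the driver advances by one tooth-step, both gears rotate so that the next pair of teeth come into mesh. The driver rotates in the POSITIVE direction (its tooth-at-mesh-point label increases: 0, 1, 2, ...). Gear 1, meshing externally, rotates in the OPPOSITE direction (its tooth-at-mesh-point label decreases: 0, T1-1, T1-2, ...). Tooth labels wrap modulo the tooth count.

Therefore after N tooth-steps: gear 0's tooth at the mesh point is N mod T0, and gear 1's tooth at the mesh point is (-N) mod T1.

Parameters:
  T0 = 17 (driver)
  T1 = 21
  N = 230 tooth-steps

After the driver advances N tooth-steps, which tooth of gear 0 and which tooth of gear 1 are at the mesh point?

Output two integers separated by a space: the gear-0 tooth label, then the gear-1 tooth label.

Gear 0 (driver, T0=17): tooth at mesh = N mod T0
  230 = 13 * 17 + 9, so 230 mod 17 = 9
  gear 0 tooth = 9
Gear 1 (driven, T1=21): tooth at mesh = (-N) mod T1
  230 = 10 * 21 + 20, so 230 mod 21 = 20
  (-230) mod 21 = (-20) mod 21 = 21 - 20 = 1
Mesh after 230 steps: gear-0 tooth 9 meets gear-1 tooth 1

Answer: 9 1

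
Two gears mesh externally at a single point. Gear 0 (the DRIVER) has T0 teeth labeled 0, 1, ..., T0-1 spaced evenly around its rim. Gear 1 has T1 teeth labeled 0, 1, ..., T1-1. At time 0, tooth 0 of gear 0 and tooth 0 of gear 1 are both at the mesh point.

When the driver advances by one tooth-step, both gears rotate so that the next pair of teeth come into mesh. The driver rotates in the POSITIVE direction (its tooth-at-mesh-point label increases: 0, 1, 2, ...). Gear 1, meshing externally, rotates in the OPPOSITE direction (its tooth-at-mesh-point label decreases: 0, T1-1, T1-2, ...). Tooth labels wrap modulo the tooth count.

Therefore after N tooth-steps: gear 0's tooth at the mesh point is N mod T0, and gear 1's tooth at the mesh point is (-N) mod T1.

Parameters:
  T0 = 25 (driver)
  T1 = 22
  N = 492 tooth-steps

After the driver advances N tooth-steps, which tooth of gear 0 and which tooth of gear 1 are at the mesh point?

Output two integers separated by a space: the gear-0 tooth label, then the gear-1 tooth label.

Answer: 17 14

Derivation:
Gear 0 (driver, T0=25): tooth at mesh = N mod T0
  492 = 19 * 25 + 17, so 492 mod 25 = 17
  gear 0 tooth = 17
Gear 1 (driven, T1=22): tooth at mesh = (-N) mod T1
  492 = 22 * 22 + 8, so 492 mod 22 = 8
  (-492) mod 22 = (-8) mod 22 = 22 - 8 = 14
Mesh after 492 steps: gear-0 tooth 17 meets gear-1 tooth 14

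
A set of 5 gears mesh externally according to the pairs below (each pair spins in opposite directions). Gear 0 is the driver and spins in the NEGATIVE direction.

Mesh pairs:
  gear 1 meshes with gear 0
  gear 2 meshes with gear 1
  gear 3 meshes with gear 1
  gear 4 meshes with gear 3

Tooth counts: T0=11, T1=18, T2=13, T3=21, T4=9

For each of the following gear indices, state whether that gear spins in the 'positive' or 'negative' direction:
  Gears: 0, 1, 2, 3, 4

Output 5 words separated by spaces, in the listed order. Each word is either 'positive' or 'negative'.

Answer: negative positive negative negative positive

Derivation:
Gear 0 (driver): negative (depth 0)
  gear 1: meshes with gear 0 -> depth 1 -> positive (opposite of gear 0)
  gear 2: meshes with gear 1 -> depth 2 -> negative (opposite of gear 1)
  gear 3: meshes with gear 1 -> depth 2 -> negative (opposite of gear 1)
  gear 4: meshes with gear 3 -> depth 3 -> positive (opposite of gear 3)
Queried indices 0, 1, 2, 3, 4 -> negative, positive, negative, negative, positive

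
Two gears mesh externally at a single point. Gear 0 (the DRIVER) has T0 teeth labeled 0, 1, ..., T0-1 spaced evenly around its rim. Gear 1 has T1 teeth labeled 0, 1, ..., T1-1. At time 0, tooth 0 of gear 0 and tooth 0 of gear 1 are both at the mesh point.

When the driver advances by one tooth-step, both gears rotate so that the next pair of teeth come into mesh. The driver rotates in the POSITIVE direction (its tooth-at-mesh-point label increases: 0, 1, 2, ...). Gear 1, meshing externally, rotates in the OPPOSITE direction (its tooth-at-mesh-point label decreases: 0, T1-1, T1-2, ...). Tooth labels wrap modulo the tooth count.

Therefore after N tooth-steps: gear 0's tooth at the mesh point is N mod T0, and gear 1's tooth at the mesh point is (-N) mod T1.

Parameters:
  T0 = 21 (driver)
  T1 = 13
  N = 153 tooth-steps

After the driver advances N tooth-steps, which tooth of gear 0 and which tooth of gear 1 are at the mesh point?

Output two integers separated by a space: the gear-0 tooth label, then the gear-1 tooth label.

Answer: 6 3

Derivation:
Gear 0 (driver, T0=21): tooth at mesh = N mod T0
  153 = 7 * 21 + 6, so 153 mod 21 = 6
  gear 0 tooth = 6
Gear 1 (driven, T1=13): tooth at mesh = (-N) mod T1
  153 = 11 * 13 + 10, so 153 mod 13 = 10
  (-153) mod 13 = (-10) mod 13 = 13 - 10 = 3
Mesh after 153 steps: gear-0 tooth 6 meets gear-1 tooth 3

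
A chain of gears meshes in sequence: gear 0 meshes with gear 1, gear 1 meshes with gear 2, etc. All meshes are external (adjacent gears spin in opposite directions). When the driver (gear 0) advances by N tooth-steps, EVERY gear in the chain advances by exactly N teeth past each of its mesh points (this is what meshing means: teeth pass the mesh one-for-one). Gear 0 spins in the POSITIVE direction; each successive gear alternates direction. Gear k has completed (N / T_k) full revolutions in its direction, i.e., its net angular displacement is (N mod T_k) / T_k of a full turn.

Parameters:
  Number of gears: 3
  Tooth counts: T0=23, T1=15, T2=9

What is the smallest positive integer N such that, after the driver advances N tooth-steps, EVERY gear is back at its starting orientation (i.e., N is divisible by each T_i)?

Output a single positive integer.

Gear k returns to start when N is a multiple of T_k.
All gears at start simultaneously when N is a common multiple of [23, 15, 9]; the smallest such N is lcm(23, 15, 9).
Start: lcm = T0 = 23
Fold in T1=15: gcd(23, 15) = 1; lcm(23, 15) = 23 * 15 / 1 = 345 / 1 = 345
Fold in T2=9: gcd(345, 9) = 3; lcm(345, 9) = 345 * 9 / 3 = 3105 / 3 = 1035
Full cycle length = 1035

Answer: 1035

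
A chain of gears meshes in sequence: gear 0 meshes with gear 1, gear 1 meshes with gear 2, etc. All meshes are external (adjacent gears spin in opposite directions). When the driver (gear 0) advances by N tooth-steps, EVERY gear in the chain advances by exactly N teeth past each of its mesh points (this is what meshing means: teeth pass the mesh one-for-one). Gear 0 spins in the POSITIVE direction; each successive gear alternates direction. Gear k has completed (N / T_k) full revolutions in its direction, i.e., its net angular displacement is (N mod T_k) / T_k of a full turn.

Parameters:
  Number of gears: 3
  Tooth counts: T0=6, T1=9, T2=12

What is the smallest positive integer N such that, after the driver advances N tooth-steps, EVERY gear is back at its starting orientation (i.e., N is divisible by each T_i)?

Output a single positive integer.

Answer: 36

Derivation:
Gear k returns to start when N is a multiple of T_k.
All gears at start simultaneously when N is a common multiple of [6, 9, 12]; the smallest such N is lcm(6, 9, 12).
Start: lcm = T0 = 6
Fold in T1=9: gcd(6, 9) = 3; lcm(6, 9) = 6 * 9 / 3 = 54 / 3 = 18
Fold in T2=12: gcd(18, 12) = 6; lcm(18, 12) = 18 * 12 / 6 = 216 / 6 = 36
Full cycle length = 36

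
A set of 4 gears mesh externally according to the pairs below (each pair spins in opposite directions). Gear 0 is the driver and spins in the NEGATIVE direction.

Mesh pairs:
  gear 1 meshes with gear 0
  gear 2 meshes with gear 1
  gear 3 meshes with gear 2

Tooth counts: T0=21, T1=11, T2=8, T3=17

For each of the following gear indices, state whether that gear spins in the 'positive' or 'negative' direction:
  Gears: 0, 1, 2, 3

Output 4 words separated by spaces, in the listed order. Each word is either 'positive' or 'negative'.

Answer: negative positive negative positive

Derivation:
Gear 0 (driver): negative (depth 0)
  gear 1: meshes with gear 0 -> depth 1 -> positive (opposite of gear 0)
  gear 2: meshes with gear 1 -> depth 2 -> negative (opposite of gear 1)
  gear 3: meshes with gear 2 -> depth 3 -> positive (opposite of gear 2)
Queried indices 0, 1, 2, 3 -> negative, positive, negative, positive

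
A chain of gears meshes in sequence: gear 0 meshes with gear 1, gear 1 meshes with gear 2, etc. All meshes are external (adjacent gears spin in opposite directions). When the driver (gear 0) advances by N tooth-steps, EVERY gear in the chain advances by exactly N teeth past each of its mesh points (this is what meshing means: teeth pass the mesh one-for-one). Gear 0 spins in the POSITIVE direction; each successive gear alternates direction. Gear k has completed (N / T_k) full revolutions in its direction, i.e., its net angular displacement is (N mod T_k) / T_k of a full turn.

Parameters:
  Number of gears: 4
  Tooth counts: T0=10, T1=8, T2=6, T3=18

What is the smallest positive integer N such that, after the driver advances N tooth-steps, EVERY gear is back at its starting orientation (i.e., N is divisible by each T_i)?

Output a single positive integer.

Answer: 360

Derivation:
Gear k returns to start when N is a multiple of T_k.
All gears at start simultaneously when N is a common multiple of [10, 8, 6, 18]; the smallest such N is lcm(10, 8, 6, 18).
Start: lcm = T0 = 10
Fold in T1=8: gcd(10, 8) = 2; lcm(10, 8) = 10 * 8 / 2 = 80 / 2 = 40
Fold in T2=6: gcd(40, 6) = 2; lcm(40, 6) = 40 * 6 / 2 = 240 / 2 = 120
Fold in T3=18: gcd(120, 18) = 6; lcm(120, 18) = 120 * 18 / 6 = 2160 / 6 = 360
Full cycle length = 360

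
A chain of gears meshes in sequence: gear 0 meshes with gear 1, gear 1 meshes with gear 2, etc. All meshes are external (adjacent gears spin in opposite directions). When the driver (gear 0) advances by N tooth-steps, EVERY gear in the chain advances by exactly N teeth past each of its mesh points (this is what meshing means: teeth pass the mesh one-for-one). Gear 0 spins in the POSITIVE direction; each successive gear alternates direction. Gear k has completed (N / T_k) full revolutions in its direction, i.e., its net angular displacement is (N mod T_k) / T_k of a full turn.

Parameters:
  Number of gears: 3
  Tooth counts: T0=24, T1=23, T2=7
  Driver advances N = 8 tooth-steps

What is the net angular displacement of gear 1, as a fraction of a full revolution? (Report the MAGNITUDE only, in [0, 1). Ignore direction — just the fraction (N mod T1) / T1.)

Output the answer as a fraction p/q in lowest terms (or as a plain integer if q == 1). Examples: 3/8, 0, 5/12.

Answer: 8/23

Derivation:
Chain of 3 gears, tooth counts: [24, 23, 7]
  gear 0: T0=24, direction=positive, advance = 8 mod 24 = 8 teeth = 8/24 turn
  gear 1: T1=23, direction=negative, advance = 8 mod 23 = 8 teeth = 8/23 turn
  gear 2: T2=7, direction=positive, advance = 8 mod 7 = 1 teeth = 1/7 turn
Gear 1: 8 mod 23 = 8
Fraction = 8 / 23 = 8/23 (gcd(8,23)=1) = 8/23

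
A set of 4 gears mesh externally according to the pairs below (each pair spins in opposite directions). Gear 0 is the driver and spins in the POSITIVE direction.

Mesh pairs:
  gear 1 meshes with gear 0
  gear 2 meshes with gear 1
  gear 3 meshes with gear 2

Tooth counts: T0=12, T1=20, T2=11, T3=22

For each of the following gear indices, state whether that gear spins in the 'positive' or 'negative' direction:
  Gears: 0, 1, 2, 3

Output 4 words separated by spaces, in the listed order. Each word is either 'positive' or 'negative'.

Gear 0 (driver): positive (depth 0)
  gear 1: meshes with gear 0 -> depth 1 -> negative (opposite of gear 0)
  gear 2: meshes with gear 1 -> depth 2 -> positive (opposite of gear 1)
  gear 3: meshes with gear 2 -> depth 3 -> negative (opposite of gear 2)
Queried indices 0, 1, 2, 3 -> positive, negative, positive, negative

Answer: positive negative positive negative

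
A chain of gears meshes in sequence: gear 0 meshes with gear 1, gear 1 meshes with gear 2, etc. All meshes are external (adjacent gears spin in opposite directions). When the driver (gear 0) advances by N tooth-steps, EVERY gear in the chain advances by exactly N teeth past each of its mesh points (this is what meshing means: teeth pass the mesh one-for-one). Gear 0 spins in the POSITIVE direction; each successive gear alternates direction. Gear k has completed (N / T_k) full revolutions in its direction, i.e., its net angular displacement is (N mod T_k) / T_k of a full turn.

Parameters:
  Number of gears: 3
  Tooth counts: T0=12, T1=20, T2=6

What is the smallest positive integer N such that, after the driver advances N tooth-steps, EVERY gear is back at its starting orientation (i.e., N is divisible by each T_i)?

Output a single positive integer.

Answer: 60

Derivation:
Gear k returns to start when N is a multiple of T_k.
All gears at start simultaneously when N is a common multiple of [12, 20, 6]; the smallest such N is lcm(12, 20, 6).
Start: lcm = T0 = 12
Fold in T1=20: gcd(12, 20) = 4; lcm(12, 20) = 12 * 20 / 4 = 240 / 4 = 60
Fold in T2=6: gcd(60, 6) = 6; lcm(60, 6) = 60 * 6 / 6 = 360 / 6 = 60
Full cycle length = 60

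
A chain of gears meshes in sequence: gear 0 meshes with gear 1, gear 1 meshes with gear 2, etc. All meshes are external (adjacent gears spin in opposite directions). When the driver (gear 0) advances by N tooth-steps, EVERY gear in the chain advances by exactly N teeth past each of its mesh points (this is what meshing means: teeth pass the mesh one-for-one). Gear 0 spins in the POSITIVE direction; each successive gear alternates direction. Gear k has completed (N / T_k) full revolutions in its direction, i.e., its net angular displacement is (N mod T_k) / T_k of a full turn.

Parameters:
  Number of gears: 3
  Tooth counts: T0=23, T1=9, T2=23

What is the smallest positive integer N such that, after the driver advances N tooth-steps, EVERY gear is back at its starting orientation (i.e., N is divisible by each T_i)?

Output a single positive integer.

Gear k returns to start when N is a multiple of T_k.
All gears at start simultaneously when N is a common multiple of [23, 9, 23]; the smallest such N is lcm(23, 9, 23).
Start: lcm = T0 = 23
Fold in T1=9: gcd(23, 9) = 1; lcm(23, 9) = 23 * 9 / 1 = 207 / 1 = 207
Fold in T2=23: gcd(207, 23) = 23; lcm(207, 23) = 207 * 23 / 23 = 4761 / 23 = 207
Full cycle length = 207

Answer: 207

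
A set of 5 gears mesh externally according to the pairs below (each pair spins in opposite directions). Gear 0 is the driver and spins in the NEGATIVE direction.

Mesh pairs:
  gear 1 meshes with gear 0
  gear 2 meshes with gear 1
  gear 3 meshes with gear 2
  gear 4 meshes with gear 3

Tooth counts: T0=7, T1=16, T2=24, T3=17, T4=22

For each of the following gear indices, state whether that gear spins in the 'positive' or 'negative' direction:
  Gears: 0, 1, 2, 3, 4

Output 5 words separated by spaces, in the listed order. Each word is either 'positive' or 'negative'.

Answer: negative positive negative positive negative

Derivation:
Gear 0 (driver): negative (depth 0)
  gear 1: meshes with gear 0 -> depth 1 -> positive (opposite of gear 0)
  gear 2: meshes with gear 1 -> depth 2 -> negative (opposite of gear 1)
  gear 3: meshes with gear 2 -> depth 3 -> positive (opposite of gear 2)
  gear 4: meshes with gear 3 -> depth 4 -> negative (opposite of gear 3)
Queried indices 0, 1, 2, 3, 4 -> negative, positive, negative, positive, negative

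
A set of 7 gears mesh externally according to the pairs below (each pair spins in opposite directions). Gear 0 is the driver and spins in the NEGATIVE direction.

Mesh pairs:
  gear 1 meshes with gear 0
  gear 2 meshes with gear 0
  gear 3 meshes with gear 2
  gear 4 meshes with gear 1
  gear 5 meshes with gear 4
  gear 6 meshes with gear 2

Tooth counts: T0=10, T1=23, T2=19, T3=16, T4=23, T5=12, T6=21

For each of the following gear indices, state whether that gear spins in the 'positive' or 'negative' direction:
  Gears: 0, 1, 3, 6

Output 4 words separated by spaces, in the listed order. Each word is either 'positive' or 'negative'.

Answer: negative positive negative negative

Derivation:
Gear 0 (driver): negative (depth 0)
  gear 1: meshes with gear 0 -> depth 1 -> positive (opposite of gear 0)
  gear 2: meshes with gear 0 -> depth 1 -> positive (opposite of gear 0)
  gear 3: meshes with gear 2 -> depth 2 -> negative (opposite of gear 2)
  gear 4: meshes with gear 1 -> depth 2 -> negative (opposite of gear 1)
  gear 5: meshes with gear 4 -> depth 3 -> positive (opposite of gear 4)
  gear 6: meshes with gear 2 -> depth 2 -> negative (opposite of gear 2)
Queried indices 0, 1, 3, 6 -> negative, positive, negative, negative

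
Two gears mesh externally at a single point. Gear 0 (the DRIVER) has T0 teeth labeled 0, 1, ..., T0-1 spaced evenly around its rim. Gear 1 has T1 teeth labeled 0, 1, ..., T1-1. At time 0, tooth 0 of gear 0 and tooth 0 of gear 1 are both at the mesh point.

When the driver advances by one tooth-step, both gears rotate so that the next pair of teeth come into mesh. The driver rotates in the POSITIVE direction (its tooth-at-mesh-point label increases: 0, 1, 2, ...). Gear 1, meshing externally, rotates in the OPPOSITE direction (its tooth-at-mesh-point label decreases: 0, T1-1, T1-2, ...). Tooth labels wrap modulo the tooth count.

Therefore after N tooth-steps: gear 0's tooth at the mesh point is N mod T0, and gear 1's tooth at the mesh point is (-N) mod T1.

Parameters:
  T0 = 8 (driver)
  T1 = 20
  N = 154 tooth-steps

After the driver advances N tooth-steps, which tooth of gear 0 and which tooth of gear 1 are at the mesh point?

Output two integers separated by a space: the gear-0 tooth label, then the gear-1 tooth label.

Gear 0 (driver, T0=8): tooth at mesh = N mod T0
  154 = 19 * 8 + 2, so 154 mod 8 = 2
  gear 0 tooth = 2
Gear 1 (driven, T1=20): tooth at mesh = (-N) mod T1
  154 = 7 * 20 + 14, so 154 mod 20 = 14
  (-154) mod 20 = (-14) mod 20 = 20 - 14 = 6
Mesh after 154 steps: gear-0 tooth 2 meets gear-1 tooth 6

Answer: 2 6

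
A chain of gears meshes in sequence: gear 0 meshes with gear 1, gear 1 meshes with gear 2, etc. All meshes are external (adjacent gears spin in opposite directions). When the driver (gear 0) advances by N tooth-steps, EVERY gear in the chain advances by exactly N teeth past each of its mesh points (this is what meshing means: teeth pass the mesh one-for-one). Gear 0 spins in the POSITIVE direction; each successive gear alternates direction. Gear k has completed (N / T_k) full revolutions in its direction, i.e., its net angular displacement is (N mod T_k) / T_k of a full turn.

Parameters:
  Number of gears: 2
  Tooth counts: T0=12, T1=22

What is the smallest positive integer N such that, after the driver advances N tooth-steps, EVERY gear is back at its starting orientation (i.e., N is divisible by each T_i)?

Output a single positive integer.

Gear k returns to start when N is a multiple of T_k.
All gears at start simultaneously when N is a common multiple of [12, 22]; the smallest such N is lcm(12, 22).
Start: lcm = T0 = 12
Fold in T1=22: gcd(12, 22) = 2; lcm(12, 22) = 12 * 22 / 2 = 264 / 2 = 132
Full cycle length = 132

Answer: 132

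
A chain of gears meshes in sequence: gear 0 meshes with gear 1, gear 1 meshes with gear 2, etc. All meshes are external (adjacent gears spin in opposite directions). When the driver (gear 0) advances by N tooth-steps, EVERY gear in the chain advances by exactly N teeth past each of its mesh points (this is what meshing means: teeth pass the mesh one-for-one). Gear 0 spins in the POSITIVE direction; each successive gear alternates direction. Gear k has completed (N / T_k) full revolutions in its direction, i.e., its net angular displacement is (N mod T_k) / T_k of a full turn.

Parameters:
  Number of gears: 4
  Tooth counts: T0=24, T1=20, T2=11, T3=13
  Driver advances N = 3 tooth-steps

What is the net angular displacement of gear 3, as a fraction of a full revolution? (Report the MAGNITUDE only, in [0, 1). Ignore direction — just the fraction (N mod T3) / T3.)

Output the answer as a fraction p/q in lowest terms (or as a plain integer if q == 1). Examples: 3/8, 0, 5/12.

Chain of 4 gears, tooth counts: [24, 20, 11, 13]
  gear 0: T0=24, direction=positive, advance = 3 mod 24 = 3 teeth = 3/24 turn
  gear 1: T1=20, direction=negative, advance = 3 mod 20 = 3 teeth = 3/20 turn
  gear 2: T2=11, direction=positive, advance = 3 mod 11 = 3 teeth = 3/11 turn
  gear 3: T3=13, direction=negative, advance = 3 mod 13 = 3 teeth = 3/13 turn
Gear 3: 3 mod 13 = 3
Fraction = 3 / 13 = 3/13 (gcd(3,13)=1) = 3/13

Answer: 3/13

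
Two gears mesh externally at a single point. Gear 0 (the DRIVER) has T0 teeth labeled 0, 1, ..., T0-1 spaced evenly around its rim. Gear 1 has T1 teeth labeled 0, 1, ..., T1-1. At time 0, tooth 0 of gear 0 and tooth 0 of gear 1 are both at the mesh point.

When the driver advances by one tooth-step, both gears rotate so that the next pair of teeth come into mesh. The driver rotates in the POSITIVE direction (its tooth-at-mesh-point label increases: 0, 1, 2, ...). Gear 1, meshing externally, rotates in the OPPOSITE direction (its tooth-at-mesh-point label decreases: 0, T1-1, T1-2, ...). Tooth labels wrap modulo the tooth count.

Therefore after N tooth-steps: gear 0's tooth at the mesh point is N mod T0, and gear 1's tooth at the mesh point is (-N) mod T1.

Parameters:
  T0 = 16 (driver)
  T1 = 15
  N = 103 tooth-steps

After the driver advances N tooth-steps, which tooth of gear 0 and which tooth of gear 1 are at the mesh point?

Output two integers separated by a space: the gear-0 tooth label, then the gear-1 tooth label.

Gear 0 (driver, T0=16): tooth at mesh = N mod T0
  103 = 6 * 16 + 7, so 103 mod 16 = 7
  gear 0 tooth = 7
Gear 1 (driven, T1=15): tooth at mesh = (-N) mod T1
  103 = 6 * 15 + 13, so 103 mod 15 = 13
  (-103) mod 15 = (-13) mod 15 = 15 - 13 = 2
Mesh after 103 steps: gear-0 tooth 7 meets gear-1 tooth 2

Answer: 7 2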